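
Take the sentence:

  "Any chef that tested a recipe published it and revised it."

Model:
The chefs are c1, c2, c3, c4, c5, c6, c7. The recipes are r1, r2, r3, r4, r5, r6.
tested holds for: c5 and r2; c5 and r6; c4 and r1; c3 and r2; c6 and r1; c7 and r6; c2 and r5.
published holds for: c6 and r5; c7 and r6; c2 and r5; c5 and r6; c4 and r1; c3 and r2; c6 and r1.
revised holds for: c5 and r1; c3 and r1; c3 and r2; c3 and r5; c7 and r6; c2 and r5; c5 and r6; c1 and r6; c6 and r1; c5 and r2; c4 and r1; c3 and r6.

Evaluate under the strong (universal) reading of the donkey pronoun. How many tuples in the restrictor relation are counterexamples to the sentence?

1

"it" takes "a recipe" as antecedent — a donkey pronoun bound across the clause boundary.
Strong reading: for every (c,r) with tested(c,r), published(c,r) ∧ revised(c,r).
Restrictor pairs: (c2,r5) ✓  (c3,r2) ✓  (c4,r1) ✓  (c5,r2) ✗  (c5,r6) ✓  (c6,r1) ✓  (c7,r6) ✓
Counterexamples (restrictor pairs failing the scope): 1.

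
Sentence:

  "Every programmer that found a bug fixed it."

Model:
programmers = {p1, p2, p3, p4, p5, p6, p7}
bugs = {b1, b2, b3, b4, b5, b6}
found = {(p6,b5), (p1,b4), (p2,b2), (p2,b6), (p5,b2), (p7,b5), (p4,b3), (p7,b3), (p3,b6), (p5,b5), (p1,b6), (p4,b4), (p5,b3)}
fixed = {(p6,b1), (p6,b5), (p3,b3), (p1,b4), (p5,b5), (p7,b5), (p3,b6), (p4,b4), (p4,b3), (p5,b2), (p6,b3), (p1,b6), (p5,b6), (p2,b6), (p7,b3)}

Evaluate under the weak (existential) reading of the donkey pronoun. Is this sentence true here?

"it" takes "a bug" as antecedent — a donkey pronoun bound across the clause boundary.
Weak reading: every programmer p with some found-bug has at least one found-bug b such that fixed(p,b).
Per programmer: p1:✓  p2:✓  p3:✓  p4:✓  p5:✓  p6:✓  p7:✓
Every programmer in the restrictor has a witness.

True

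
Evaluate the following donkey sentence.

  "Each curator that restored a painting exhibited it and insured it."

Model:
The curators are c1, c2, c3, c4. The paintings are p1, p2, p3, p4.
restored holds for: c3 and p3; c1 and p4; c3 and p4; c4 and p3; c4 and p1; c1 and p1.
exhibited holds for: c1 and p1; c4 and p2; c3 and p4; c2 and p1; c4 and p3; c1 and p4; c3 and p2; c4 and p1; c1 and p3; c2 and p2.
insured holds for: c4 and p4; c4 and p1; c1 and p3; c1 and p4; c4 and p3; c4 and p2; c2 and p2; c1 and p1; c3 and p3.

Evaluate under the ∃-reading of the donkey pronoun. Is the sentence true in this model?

"it" takes "a painting" as antecedent — a donkey pronoun bound across the clause boundary.
Weak reading: every curator c with some restored-painting has at least one restored-painting p such that exhibited(c,p) ∧ insured(c,p).
Per curator: c1:✓  c3:✗  c4:✓
c3 has no witness among its restored-paintings.

False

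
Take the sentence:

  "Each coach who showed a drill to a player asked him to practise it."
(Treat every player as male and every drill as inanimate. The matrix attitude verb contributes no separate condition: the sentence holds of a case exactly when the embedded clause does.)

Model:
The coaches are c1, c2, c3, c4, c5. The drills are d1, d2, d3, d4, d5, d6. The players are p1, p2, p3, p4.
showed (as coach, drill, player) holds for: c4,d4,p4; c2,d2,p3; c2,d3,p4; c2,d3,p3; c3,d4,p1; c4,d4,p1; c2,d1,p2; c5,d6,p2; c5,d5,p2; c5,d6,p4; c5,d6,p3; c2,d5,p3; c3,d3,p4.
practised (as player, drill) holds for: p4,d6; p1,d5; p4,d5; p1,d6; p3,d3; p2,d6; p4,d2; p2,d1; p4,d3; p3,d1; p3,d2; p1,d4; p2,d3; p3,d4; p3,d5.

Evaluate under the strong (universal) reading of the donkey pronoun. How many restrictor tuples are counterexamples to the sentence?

"him" takes "a player" as antecedent and "it" takes "a drill"; both are donkey pronouns co-varying with the restrictor.
Strong reading: for every (c,d,p) with showed(c,d,p), practised(p,d).
Restrictor triples: (c2,d1,p2)→practised(p2,d1) ✓  (c2,d2,p3)→practised(p3,d2) ✓  (c2,d3,p3)→practised(p3,d3) ✓  (c2,d3,p4)→practised(p4,d3) ✓  (c2,d5,p3)→practised(p3,d5) ✓  (c3,d3,p4)→practised(p4,d3) ✓  (c3,d4,p1)→practised(p1,d4) ✓  (c4,d4,p1)→practised(p1,d4) ✓  (c4,d4,p4)→practised(p4,d4) ✗  (c5,d5,p2)→practised(p2,d5) ✗  (c5,d6,p2)→practised(p2,d6) ✓  (c5,d6,p3)→practised(p3,d6) ✗  (c5,d6,p4)→practised(p4,d6) ✓
Counterexamples (restrictor triples failing the scope): 3.

3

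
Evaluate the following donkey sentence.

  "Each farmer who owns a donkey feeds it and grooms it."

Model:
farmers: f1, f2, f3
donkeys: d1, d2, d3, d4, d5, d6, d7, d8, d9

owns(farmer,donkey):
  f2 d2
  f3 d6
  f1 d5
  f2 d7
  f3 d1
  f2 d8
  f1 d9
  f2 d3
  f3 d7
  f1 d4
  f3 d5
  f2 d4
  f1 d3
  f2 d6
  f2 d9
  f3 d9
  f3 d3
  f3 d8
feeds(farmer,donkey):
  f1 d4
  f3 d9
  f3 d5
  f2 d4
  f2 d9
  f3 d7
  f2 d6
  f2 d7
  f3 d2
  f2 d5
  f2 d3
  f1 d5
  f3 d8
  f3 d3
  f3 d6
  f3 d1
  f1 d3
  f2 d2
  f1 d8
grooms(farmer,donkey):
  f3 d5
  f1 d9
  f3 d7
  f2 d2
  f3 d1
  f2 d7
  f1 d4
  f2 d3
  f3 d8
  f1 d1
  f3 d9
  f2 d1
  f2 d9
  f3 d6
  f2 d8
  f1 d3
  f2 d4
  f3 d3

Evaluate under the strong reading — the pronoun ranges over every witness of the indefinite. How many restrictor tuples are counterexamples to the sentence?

4

"it" takes "a donkey" as antecedent — a donkey pronoun bound across the clause boundary.
Strong reading: for every (f,d) with owns(f,d), feeds(f,d) ∧ grooms(f,d).
Restrictor pairs: (f1,d3) ✓  (f1,d4) ✓  (f1,d5) ✗  (f1,d9) ✗  (f2,d2) ✓  (f2,d3) ✓  (f2,d4) ✓  (f2,d6) ✗  (f2,d7) ✓  (f2,d8) ✗  (f2,d9) ✓  (f3,d1) ✓  (f3,d3) ✓  (f3,d5) ✓  (f3,d6) ✓  (f3,d7) ✓  (f3,d8) ✓  (f3,d9) ✓
Counterexamples (restrictor pairs failing the scope): 4.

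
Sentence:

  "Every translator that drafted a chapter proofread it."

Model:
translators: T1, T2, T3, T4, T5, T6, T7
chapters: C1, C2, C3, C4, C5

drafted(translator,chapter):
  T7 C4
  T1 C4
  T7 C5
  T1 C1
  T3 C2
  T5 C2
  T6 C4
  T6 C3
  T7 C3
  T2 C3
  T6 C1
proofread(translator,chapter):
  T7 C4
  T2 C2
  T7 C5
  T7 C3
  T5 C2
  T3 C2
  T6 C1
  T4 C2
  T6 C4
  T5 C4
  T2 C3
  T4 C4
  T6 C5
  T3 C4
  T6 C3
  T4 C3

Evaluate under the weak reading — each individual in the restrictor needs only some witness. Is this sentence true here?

False

"it" takes "a chapter" as antecedent — a donkey pronoun bound across the clause boundary.
Weak reading: every translator t with some drafted-chapter has at least one drafted-chapter c such that proofread(t,c).
Per translator: T1:✗  T2:✓  T3:✓  T5:✓  T6:✓  T7:✓
T1 has no witness among its drafted-chapters.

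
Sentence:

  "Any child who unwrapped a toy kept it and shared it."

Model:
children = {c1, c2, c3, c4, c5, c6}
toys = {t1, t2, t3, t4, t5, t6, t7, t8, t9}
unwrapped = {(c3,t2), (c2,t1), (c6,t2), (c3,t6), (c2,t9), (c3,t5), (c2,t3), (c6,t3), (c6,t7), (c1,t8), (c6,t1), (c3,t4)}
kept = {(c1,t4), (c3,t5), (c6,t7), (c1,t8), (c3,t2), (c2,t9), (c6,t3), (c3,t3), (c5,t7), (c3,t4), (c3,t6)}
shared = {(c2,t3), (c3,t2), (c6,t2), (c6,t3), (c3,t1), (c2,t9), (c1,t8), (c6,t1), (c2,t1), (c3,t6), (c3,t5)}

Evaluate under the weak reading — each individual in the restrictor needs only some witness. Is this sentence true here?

True

"it" takes "a toy" as antecedent — a donkey pronoun bound across the clause boundary.
Weak reading: every child c with some unwrapped-toy has at least one unwrapped-toy t such that kept(c,t) ∧ shared(c,t).
Per child: c1:✓  c2:✓  c3:✓  c6:✓
Every child in the restrictor has a witness.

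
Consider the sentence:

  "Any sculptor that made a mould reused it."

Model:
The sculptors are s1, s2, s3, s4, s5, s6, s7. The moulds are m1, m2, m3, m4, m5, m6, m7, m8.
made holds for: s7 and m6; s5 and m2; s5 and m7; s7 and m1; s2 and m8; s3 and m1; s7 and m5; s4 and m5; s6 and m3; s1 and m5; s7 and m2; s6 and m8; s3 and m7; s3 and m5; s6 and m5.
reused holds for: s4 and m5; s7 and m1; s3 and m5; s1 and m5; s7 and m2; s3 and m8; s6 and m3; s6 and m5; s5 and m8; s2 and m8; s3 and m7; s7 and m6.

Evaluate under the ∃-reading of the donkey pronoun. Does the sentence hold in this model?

"it" takes "a mould" as antecedent — a donkey pronoun bound across the clause boundary.
Weak reading: every sculptor s with some made-mould has at least one made-mould m such that reused(s,m).
Per sculptor: s1:✓  s2:✓  s3:✓  s4:✓  s5:✗  s6:✓  s7:✓
s5 has no witness among its made-moulds.

False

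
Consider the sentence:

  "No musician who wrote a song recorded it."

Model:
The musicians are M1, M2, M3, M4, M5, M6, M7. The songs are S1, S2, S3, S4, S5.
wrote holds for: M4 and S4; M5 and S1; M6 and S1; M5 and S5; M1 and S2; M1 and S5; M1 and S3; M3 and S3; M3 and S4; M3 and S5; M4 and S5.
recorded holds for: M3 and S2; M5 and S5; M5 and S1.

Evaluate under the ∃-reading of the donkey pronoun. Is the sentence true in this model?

"it" takes "a song" as antecedent — a donkey pronoun bound across the clause boundary.
Truth condition: for no (m,s) with wrote(m,s) does recorded(m,s) hold.
Restrictor pairs — does the scope hold? (M1,S2):fails  (M1,S3):fails  (M1,S5):fails  (M3,S3):fails  (M3,S4):fails  (M3,S5):fails  (M4,S4):fails  (M4,S5):fails  (M5,S1):holds  (M5,S5):holds  (M6,S1):fails
Scope holds for 2 pair(s), so the sentence is false.

False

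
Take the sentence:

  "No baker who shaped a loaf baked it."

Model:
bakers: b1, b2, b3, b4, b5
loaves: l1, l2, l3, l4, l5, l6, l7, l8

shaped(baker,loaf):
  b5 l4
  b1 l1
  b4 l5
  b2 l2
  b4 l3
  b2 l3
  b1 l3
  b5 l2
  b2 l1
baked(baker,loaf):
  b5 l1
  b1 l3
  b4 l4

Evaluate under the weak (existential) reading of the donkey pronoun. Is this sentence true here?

"it" takes "a loaf" as antecedent — a donkey pronoun bound across the clause boundary.
Truth condition: for no (b,l) with shaped(b,l) does baked(b,l) hold.
Restrictor pairs — does the scope hold? (b1,l1):fails  (b1,l3):holds  (b2,l1):fails  (b2,l2):fails  (b2,l3):fails  (b4,l3):fails  (b4,l5):fails  (b5,l2):fails  (b5,l4):fails
Scope holds for 1 pair(s), so the sentence is false.

False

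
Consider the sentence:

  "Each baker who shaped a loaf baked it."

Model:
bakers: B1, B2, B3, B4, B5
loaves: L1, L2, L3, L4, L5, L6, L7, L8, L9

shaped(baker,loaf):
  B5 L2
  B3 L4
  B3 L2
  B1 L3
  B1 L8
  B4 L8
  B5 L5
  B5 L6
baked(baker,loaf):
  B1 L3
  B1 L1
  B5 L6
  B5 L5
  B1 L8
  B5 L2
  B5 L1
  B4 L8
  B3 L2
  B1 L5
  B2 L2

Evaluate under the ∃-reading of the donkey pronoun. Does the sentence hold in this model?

True

"it" takes "a loaf" as antecedent — a donkey pronoun bound across the clause boundary.
Weak reading: every baker b with some shaped-loaf has at least one shaped-loaf l such that baked(b,l).
Per baker: B1:✓  B3:✓  B4:✓  B5:✓
Every baker in the restrictor has a witness.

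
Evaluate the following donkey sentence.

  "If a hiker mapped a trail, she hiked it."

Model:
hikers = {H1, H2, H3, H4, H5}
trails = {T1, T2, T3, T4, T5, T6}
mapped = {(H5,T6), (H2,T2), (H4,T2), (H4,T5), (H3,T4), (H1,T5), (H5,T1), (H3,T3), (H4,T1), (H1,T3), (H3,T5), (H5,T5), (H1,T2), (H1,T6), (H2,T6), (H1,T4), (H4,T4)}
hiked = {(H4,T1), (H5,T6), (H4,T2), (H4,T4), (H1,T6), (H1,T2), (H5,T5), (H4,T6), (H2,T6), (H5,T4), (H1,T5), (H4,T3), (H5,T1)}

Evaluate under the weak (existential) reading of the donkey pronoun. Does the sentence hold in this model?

"it" takes "a trail" as antecedent — a donkey pronoun bound across the clause boundary.
Weak reading: every hiker h with some mapped-trail has at least one mapped-trail t such that hiked(h,t).
Per hiker: H1:✓  H2:✓  H3:✗  H4:✓  H5:✓
H3 has no witness among its mapped-trails.

False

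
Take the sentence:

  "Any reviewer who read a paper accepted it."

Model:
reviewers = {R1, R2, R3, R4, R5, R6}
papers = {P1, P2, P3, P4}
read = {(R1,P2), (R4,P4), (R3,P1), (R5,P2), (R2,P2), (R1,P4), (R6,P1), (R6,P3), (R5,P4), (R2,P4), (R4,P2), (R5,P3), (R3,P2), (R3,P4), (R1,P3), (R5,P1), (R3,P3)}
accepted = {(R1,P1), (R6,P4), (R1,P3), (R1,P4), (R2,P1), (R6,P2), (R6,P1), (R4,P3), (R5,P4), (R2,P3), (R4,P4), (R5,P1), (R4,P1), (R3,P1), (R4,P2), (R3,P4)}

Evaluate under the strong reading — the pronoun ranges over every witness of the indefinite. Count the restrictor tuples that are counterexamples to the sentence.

8

"it" takes "a paper" as antecedent — a donkey pronoun bound across the clause boundary.
Strong reading: for every (r,p) with read(r,p), accepted(r,p).
Restrictor pairs: (R1,P2) ✗  (R1,P3) ✓  (R1,P4) ✓  (R2,P2) ✗  (R2,P4) ✗  (R3,P1) ✓  (R3,P2) ✗  (R3,P3) ✗  (R3,P4) ✓  (R4,P2) ✓  (R4,P4) ✓  (R5,P1) ✓  (R5,P2) ✗  (R5,P3) ✗  (R5,P4) ✓  (R6,P1) ✓  (R6,P3) ✗
Counterexamples (restrictor pairs failing the scope): 8.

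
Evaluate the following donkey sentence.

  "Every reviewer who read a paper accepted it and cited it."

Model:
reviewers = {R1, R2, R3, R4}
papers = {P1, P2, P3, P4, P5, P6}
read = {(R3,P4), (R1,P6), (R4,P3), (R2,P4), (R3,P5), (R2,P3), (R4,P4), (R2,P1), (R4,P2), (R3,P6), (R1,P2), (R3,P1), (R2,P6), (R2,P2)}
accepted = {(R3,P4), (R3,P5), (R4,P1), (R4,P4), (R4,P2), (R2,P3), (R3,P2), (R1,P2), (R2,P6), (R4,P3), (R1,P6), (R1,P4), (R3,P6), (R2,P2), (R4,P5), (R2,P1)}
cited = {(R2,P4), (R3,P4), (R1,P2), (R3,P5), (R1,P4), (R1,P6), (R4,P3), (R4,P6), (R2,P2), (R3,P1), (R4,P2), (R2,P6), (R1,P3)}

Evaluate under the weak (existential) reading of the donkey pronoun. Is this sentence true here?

True

"it" takes "a paper" as antecedent — a donkey pronoun bound across the clause boundary.
Weak reading: every reviewer r with some read-paper has at least one read-paper p such that accepted(r,p) ∧ cited(r,p).
Per reviewer: R1:✓  R2:✓  R3:✓  R4:✓
Every reviewer in the restrictor has a witness.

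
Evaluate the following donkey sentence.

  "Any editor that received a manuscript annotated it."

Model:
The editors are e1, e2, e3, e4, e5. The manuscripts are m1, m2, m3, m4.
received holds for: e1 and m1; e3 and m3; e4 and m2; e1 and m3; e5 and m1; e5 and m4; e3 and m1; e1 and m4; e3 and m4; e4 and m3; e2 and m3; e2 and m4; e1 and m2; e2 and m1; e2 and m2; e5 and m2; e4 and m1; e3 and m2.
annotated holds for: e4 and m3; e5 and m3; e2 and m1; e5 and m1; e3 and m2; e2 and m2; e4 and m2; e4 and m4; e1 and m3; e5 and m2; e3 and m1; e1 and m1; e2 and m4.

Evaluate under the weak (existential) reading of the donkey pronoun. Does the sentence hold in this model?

"it" takes "a manuscript" as antecedent — a donkey pronoun bound across the clause boundary.
Weak reading: every editor e with some received-manuscript has at least one received-manuscript m such that annotated(e,m).
Per editor: e1:✓  e2:✓  e3:✓  e4:✓  e5:✓
Every editor in the restrictor has a witness.

True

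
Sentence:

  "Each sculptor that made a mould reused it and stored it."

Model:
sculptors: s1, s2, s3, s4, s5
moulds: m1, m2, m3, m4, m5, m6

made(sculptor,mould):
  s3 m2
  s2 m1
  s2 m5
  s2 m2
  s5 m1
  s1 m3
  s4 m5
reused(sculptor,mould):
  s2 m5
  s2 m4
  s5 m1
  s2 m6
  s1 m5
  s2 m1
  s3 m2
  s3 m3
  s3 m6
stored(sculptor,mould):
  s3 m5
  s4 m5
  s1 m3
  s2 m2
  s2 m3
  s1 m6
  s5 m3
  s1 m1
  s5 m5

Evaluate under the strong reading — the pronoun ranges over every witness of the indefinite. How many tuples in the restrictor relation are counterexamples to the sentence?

7

"it" takes "a mould" as antecedent — a donkey pronoun bound across the clause boundary.
Strong reading: for every (s,m) with made(s,m), reused(s,m) ∧ stored(s,m).
Restrictor pairs: (s1,m3) ✗  (s2,m1) ✗  (s2,m2) ✗  (s2,m5) ✗  (s3,m2) ✗  (s4,m5) ✗  (s5,m1) ✗
Counterexamples (restrictor pairs failing the scope): 7.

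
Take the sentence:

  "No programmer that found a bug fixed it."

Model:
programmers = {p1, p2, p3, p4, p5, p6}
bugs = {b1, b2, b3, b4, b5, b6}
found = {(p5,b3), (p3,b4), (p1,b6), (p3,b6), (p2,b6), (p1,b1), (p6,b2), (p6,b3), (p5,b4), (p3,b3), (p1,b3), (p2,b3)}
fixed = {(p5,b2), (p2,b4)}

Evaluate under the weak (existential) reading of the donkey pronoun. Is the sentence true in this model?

"it" takes "a bug" as antecedent — a donkey pronoun bound across the clause boundary.
Truth condition: for no (p,b) with found(p,b) does fixed(p,b) hold.
Restrictor pairs — does the scope hold? (p1,b1):fails  (p1,b3):fails  (p1,b6):fails  (p2,b3):fails  (p2,b6):fails  (p3,b3):fails  (p3,b4):fails  (p3,b6):fails  (p5,b3):fails  (p5,b4):fails  (p6,b2):fails  (p6,b3):fails
Scope holds for no restrictor pair, so the sentence is true.

True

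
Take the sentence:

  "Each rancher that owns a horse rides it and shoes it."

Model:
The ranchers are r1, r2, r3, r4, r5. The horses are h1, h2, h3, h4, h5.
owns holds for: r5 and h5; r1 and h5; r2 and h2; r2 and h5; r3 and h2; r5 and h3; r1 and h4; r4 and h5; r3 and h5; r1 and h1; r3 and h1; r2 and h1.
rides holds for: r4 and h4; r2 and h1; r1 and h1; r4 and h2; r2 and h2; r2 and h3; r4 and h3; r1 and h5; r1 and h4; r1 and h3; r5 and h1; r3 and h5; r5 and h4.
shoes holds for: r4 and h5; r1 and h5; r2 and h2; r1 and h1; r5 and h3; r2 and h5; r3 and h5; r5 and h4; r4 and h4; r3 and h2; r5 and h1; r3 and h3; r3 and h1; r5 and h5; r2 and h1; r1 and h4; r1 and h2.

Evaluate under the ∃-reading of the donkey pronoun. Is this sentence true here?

"it" takes "a horse" as antecedent — a donkey pronoun bound across the clause boundary.
Weak reading: every rancher r with some owns-horse has at least one owns-horse h such that rides(r,h) ∧ shoes(r,h).
Per rancher: r1:✓  r2:✓  r3:✓  r4:✗  r5:✗
r4 has no witness among its owns-horses.

False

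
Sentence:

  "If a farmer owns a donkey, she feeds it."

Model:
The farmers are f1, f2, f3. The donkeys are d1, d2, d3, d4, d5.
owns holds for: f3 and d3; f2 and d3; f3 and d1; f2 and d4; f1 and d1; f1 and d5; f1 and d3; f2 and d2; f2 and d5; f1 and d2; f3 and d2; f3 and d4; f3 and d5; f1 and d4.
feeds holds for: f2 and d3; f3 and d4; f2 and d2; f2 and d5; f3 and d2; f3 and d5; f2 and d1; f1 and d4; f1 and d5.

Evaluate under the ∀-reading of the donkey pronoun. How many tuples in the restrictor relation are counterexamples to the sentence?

"it" takes "a donkey" as antecedent — a donkey pronoun bound across the clause boundary.
Strong reading: for every (f,d) with owns(f,d), feeds(f,d).
Restrictor pairs: (f1,d1) ✗  (f1,d2) ✗  (f1,d3) ✗  (f1,d4) ✓  (f1,d5) ✓  (f2,d2) ✓  (f2,d3) ✓  (f2,d4) ✗  (f2,d5) ✓  (f3,d1) ✗  (f3,d2) ✓  (f3,d3) ✗  (f3,d4) ✓  (f3,d5) ✓
Counterexamples (restrictor pairs failing the scope): 6.

6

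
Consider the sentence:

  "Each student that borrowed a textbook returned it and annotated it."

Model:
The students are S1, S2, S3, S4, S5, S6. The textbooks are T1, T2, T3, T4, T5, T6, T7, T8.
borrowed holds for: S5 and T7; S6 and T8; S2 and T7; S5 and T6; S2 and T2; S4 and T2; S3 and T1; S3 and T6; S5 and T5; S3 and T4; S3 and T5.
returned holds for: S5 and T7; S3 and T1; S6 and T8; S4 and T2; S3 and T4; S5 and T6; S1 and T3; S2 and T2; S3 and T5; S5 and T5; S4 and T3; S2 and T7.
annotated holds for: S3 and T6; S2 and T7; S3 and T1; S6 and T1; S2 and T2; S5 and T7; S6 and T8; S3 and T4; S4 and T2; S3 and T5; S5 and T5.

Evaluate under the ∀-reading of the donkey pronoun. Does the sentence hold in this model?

"it" takes "a textbook" as antecedent — a donkey pronoun bound across the clause boundary.
Strong reading: for every (s,t) with borrowed(s,t), returned(s,t) ∧ annotated(s,t).
Restrictor pairs: (S2,T2) ✓  (S2,T7) ✓  (S3,T1) ✓  (S3,T4) ✓  (S3,T5) ✓  (S3,T6) ✗  (S4,T2) ✓  (S5,T5) ✓  (S5,T6) ✗  (S5,T7) ✓  (S6,T8) ✓
Counterexample: (S3,T6) is in borrowed but fails the scope.

False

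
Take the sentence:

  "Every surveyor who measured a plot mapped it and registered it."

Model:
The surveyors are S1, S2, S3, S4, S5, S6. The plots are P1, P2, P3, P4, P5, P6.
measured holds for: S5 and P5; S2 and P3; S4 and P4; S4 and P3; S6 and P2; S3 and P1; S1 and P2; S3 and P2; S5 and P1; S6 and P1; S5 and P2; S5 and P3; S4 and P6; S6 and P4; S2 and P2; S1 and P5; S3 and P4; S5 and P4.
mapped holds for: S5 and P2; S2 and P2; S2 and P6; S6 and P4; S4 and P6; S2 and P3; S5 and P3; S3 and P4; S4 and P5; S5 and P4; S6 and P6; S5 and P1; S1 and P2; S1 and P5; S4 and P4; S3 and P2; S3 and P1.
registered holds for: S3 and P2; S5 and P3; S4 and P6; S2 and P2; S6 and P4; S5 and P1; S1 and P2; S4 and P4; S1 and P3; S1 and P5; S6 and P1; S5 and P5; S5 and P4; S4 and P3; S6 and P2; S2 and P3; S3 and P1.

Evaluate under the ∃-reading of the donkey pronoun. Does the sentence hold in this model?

"it" takes "a plot" as antecedent — a donkey pronoun bound across the clause boundary.
Weak reading: every surveyor s with some measured-plot has at least one measured-plot p such that mapped(s,p) ∧ registered(s,p).
Per surveyor: S1:✓  S2:✓  S3:✓  S4:✓  S5:✓  S6:✓
Every surveyor in the restrictor has a witness.

True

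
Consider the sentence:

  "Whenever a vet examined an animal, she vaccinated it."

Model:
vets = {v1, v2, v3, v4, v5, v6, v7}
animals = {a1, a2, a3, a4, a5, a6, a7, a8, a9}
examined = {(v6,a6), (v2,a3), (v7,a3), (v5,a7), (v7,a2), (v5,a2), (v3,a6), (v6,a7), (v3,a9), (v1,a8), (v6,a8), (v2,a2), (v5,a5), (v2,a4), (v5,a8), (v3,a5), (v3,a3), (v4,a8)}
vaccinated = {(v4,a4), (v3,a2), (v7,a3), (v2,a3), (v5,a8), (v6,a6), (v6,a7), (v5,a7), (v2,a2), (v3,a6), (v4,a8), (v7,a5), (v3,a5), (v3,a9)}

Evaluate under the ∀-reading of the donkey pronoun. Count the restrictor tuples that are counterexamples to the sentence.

"it" takes "an animal" as antecedent — a donkey pronoun bound across the clause boundary.
Strong reading: for every (v,a) with examined(v,a), vaccinated(v,a).
Restrictor pairs: (v1,a8) ✗  (v2,a2) ✓  (v2,a3) ✓  (v2,a4) ✗  (v3,a3) ✗  (v3,a5) ✓  (v3,a6) ✓  (v3,a9) ✓  (v4,a8) ✓  (v5,a2) ✗  (v5,a5) ✗  (v5,a7) ✓  (v5,a8) ✓  (v6,a6) ✓  (v6,a7) ✓  (v6,a8) ✗  (v7,a2) ✗  (v7,a3) ✓
Counterexamples (restrictor pairs failing the scope): 7.

7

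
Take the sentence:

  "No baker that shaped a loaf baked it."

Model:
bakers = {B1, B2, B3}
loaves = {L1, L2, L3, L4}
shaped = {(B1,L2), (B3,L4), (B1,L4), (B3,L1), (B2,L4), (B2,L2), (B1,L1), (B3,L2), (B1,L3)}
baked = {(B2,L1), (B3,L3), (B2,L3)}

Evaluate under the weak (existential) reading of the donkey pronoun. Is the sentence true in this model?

"it" takes "a loaf" as antecedent — a donkey pronoun bound across the clause boundary.
Truth condition: for no (b,l) with shaped(b,l) does baked(b,l) hold.
Restrictor pairs — does the scope hold? (B1,L1):fails  (B1,L2):fails  (B1,L3):fails  (B1,L4):fails  (B2,L2):fails  (B2,L4):fails  (B3,L1):fails  (B3,L2):fails  (B3,L4):fails
Scope holds for no restrictor pair, so the sentence is true.

True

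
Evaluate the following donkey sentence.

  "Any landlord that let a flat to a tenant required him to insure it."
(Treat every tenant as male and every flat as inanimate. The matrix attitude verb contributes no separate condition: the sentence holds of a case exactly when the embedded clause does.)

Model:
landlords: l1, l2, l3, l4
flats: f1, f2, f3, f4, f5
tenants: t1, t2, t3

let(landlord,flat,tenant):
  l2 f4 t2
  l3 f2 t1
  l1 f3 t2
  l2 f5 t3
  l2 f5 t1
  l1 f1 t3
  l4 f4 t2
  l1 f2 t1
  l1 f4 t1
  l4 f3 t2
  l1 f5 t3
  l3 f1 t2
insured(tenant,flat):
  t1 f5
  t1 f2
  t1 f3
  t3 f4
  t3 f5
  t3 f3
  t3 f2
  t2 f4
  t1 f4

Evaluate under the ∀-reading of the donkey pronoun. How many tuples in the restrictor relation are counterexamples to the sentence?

"him" takes "a tenant" as antecedent and "it" takes "a flat"; both are donkey pronouns co-varying with the restrictor.
Strong reading: for every (l,f,t) with let(l,f,t), insured(t,f).
Restrictor triples: (l1,f1,t3)→insured(t3,f1) ✗  (l1,f2,t1)→insured(t1,f2) ✓  (l1,f3,t2)→insured(t2,f3) ✗  (l1,f4,t1)→insured(t1,f4) ✓  (l1,f5,t3)→insured(t3,f5) ✓  (l2,f4,t2)→insured(t2,f4) ✓  (l2,f5,t1)→insured(t1,f5) ✓  (l2,f5,t3)→insured(t3,f5) ✓  (l3,f1,t2)→insured(t2,f1) ✗  (l3,f2,t1)→insured(t1,f2) ✓  (l4,f3,t2)→insured(t2,f3) ✗  (l4,f4,t2)→insured(t2,f4) ✓
Counterexamples (restrictor triples failing the scope): 4.

4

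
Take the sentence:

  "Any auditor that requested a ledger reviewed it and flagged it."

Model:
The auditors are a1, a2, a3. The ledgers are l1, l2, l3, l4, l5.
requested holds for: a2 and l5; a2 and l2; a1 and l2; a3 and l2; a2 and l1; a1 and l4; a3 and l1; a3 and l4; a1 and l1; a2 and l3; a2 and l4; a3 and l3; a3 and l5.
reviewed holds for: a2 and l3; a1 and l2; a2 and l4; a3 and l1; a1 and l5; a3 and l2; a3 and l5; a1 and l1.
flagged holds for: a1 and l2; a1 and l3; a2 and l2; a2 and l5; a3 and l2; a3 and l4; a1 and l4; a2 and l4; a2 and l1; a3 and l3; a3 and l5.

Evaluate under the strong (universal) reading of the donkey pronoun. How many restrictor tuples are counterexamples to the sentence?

"it" takes "a ledger" as antecedent — a donkey pronoun bound across the clause boundary.
Strong reading: for every (a,l) with requested(a,l), reviewed(a,l) ∧ flagged(a,l).
Restrictor pairs: (a1,l1) ✗  (a1,l2) ✓  (a1,l4) ✗  (a2,l1) ✗  (a2,l2) ✗  (a2,l3) ✗  (a2,l4) ✓  (a2,l5) ✗  (a3,l1) ✗  (a3,l2) ✓  (a3,l3) ✗  (a3,l4) ✗  (a3,l5) ✓
Counterexamples (restrictor pairs failing the scope): 9.

9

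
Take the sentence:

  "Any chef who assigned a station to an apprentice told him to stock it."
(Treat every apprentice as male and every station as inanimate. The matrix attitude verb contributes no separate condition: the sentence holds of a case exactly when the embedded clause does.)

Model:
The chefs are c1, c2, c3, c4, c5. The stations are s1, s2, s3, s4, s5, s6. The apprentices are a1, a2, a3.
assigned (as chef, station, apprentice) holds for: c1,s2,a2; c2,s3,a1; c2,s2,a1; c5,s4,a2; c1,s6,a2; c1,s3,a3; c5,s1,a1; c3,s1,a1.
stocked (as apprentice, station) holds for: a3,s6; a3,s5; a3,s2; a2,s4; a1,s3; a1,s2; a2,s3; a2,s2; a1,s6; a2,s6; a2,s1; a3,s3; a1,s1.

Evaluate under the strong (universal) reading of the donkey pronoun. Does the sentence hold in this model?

"him" takes "an apprentice" as antecedent and "it" takes "a station"; both are donkey pronouns co-varying with the restrictor.
Strong reading: for every (c,s,a) with assigned(c,s,a), stocked(a,s).
Restrictor triples: (c1,s2,a2)→stocked(a2,s2) ✓  (c1,s3,a3)→stocked(a3,s3) ✓  (c1,s6,a2)→stocked(a2,s6) ✓  (c2,s2,a1)→stocked(a1,s2) ✓  (c2,s3,a1)→stocked(a1,s3) ✓  (c3,s1,a1)→stocked(a1,s1) ✓  (c5,s1,a1)→stocked(a1,s1) ✓  (c5,s4,a2)→stocked(a2,s4) ✓
Every restrictor triple satisfies the scope.

True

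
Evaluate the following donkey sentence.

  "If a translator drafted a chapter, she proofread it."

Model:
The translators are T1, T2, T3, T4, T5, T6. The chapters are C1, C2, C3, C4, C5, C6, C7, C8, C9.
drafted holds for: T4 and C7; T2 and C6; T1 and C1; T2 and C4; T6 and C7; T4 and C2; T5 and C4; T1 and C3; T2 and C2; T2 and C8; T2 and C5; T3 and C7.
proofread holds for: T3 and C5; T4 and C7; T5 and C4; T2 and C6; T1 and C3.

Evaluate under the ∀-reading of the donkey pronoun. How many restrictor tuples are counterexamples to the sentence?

"it" takes "a chapter" as antecedent — a donkey pronoun bound across the clause boundary.
Strong reading: for every (t,c) with drafted(t,c), proofread(t,c).
Restrictor pairs: (T1,C1) ✗  (T1,C3) ✓  (T2,C2) ✗  (T2,C4) ✗  (T2,C5) ✗  (T2,C6) ✓  (T2,C8) ✗  (T3,C7) ✗  (T4,C2) ✗  (T4,C7) ✓  (T5,C4) ✓  (T6,C7) ✗
Counterexamples (restrictor pairs failing the scope): 8.

8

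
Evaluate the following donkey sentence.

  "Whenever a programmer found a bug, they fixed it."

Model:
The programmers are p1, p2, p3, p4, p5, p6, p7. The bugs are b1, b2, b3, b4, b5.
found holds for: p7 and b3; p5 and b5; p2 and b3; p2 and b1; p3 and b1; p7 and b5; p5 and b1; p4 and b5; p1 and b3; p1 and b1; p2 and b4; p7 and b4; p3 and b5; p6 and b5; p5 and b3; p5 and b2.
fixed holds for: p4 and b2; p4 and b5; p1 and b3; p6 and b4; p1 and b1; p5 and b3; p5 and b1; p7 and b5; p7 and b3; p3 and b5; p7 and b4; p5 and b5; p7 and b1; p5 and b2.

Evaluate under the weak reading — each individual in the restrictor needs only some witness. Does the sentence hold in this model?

False

"it" takes "a bug" as antecedent — a donkey pronoun bound across the clause boundary.
Weak reading: every programmer p with some found-bug has at least one found-bug b such that fixed(p,b).
Per programmer: p1:✓  p2:✗  p3:✓  p4:✓  p5:✓  p6:✗  p7:✓
p2 has no witness among its found-bugs.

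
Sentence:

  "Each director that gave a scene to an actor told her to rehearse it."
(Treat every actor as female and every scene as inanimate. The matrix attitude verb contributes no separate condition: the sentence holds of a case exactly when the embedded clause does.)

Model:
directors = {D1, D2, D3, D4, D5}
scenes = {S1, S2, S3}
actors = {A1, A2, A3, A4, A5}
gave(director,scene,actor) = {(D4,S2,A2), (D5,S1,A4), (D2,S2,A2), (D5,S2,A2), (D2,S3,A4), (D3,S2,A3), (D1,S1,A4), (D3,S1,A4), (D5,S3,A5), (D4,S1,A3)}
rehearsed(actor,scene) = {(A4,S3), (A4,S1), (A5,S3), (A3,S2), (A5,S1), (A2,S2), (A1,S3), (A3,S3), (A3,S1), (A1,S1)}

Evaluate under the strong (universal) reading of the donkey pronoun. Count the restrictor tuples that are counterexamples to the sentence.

0

"her" takes "an actor" as antecedent and "it" takes "a scene"; both are donkey pronouns co-varying with the restrictor.
Strong reading: for every (d,s,a) with gave(d,s,a), rehearsed(a,s).
Restrictor triples: (D1,S1,A4)→rehearsed(A4,S1) ✓  (D2,S2,A2)→rehearsed(A2,S2) ✓  (D2,S3,A4)→rehearsed(A4,S3) ✓  (D3,S1,A4)→rehearsed(A4,S1) ✓  (D3,S2,A3)→rehearsed(A3,S2) ✓  (D4,S1,A3)→rehearsed(A3,S1) ✓  (D4,S2,A2)→rehearsed(A2,S2) ✓  (D5,S1,A4)→rehearsed(A4,S1) ✓  (D5,S2,A2)→rehearsed(A2,S2) ✓  (D5,S3,A5)→rehearsed(A5,S3) ✓
Counterexamples (restrictor triples failing the scope): 0.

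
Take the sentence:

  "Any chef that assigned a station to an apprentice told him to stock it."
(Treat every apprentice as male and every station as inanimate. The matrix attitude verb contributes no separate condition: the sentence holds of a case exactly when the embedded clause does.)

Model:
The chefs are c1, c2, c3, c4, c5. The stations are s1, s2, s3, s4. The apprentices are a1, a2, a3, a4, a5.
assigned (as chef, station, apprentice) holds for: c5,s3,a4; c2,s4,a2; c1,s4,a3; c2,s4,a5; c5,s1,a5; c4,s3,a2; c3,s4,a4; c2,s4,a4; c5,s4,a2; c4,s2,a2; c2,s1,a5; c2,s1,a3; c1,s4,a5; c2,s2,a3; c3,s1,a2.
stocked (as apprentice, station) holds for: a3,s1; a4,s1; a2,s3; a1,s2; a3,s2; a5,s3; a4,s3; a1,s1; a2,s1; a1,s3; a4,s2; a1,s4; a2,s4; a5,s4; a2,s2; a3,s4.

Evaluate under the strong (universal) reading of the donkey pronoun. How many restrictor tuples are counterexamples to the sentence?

"him" takes "an apprentice" as antecedent and "it" takes "a station"; both are donkey pronouns co-varying with the restrictor.
Strong reading: for every (c,s,a) with assigned(c,s,a), stocked(a,s).
Restrictor triples: (c1,s4,a3)→stocked(a3,s4) ✓  (c1,s4,a5)→stocked(a5,s4) ✓  (c2,s1,a3)→stocked(a3,s1) ✓  (c2,s1,a5)→stocked(a5,s1) ✗  (c2,s2,a3)→stocked(a3,s2) ✓  (c2,s4,a2)→stocked(a2,s4) ✓  (c2,s4,a4)→stocked(a4,s4) ✗  (c2,s4,a5)→stocked(a5,s4) ✓  (c3,s1,a2)→stocked(a2,s1) ✓  (c3,s4,a4)→stocked(a4,s4) ✗  (c4,s2,a2)→stocked(a2,s2) ✓  (c4,s3,a2)→stocked(a2,s3) ✓  (c5,s1,a5)→stocked(a5,s1) ✗  (c5,s3,a4)→stocked(a4,s3) ✓  (c5,s4,a2)→stocked(a2,s4) ✓
Counterexamples (restrictor triples failing the scope): 4.

4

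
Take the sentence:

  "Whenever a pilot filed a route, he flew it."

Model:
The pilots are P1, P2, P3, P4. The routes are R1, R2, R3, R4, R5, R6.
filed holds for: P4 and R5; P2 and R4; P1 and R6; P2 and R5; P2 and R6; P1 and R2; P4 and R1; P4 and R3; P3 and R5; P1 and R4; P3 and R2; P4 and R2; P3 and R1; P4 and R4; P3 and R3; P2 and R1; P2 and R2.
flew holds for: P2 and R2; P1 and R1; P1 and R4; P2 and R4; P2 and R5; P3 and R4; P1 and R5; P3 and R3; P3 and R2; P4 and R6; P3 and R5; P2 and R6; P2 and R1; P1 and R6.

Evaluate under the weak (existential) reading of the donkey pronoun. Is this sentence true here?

"it" takes "a route" as antecedent — a donkey pronoun bound across the clause boundary.
Weak reading: every pilot p with some filed-route has at least one filed-route r such that flew(p,r).
Per pilot: P1:✓  P2:✓  P3:✓  P4:✗
P4 has no witness among its filed-routes.

False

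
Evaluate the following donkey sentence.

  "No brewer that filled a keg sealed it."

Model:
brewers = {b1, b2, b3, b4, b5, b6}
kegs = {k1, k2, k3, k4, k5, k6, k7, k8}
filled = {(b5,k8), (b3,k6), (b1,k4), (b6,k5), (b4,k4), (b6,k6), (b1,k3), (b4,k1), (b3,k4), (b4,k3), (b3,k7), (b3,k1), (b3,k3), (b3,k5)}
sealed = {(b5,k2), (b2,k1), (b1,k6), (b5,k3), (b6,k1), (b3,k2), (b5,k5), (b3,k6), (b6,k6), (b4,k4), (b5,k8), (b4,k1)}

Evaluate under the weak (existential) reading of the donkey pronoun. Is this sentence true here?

False

"it" takes "a keg" as antecedent — a donkey pronoun bound across the clause boundary.
Truth condition: for no (b,k) with filled(b,k) does sealed(b,k) hold.
Restrictor pairs — does the scope hold? (b1,k3):fails  (b1,k4):fails  (b3,k1):fails  (b3,k3):fails  (b3,k4):fails  (b3,k5):fails  (b3,k6):holds  (b3,k7):fails  (b4,k1):holds  (b4,k3):fails  (b4,k4):holds  (b5,k8):holds  (b6,k5):fails  (b6,k6):holds
Scope holds for 5 pair(s), so the sentence is false.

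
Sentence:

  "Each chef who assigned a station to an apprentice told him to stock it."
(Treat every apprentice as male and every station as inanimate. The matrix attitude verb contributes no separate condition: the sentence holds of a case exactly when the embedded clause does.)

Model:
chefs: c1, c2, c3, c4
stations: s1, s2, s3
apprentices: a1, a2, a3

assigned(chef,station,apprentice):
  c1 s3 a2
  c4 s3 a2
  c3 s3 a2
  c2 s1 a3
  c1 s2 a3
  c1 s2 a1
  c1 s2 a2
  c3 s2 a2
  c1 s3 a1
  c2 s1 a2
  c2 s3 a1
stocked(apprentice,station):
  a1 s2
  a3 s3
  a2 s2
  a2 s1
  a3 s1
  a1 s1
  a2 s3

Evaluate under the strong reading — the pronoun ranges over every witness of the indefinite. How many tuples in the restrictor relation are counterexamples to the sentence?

3

"him" takes "an apprentice" as antecedent and "it" takes "a station"; both are donkey pronouns co-varying with the restrictor.
Strong reading: for every (c,s,a) with assigned(c,s,a), stocked(a,s).
Restrictor triples: (c1,s2,a1)→stocked(a1,s2) ✓  (c1,s2,a2)→stocked(a2,s2) ✓  (c1,s2,a3)→stocked(a3,s2) ✗  (c1,s3,a1)→stocked(a1,s3) ✗  (c1,s3,a2)→stocked(a2,s3) ✓  (c2,s1,a2)→stocked(a2,s1) ✓  (c2,s1,a3)→stocked(a3,s1) ✓  (c2,s3,a1)→stocked(a1,s3) ✗  (c3,s2,a2)→stocked(a2,s2) ✓  (c3,s3,a2)→stocked(a2,s3) ✓  (c4,s3,a2)→stocked(a2,s3) ✓
Counterexamples (restrictor triples failing the scope): 3.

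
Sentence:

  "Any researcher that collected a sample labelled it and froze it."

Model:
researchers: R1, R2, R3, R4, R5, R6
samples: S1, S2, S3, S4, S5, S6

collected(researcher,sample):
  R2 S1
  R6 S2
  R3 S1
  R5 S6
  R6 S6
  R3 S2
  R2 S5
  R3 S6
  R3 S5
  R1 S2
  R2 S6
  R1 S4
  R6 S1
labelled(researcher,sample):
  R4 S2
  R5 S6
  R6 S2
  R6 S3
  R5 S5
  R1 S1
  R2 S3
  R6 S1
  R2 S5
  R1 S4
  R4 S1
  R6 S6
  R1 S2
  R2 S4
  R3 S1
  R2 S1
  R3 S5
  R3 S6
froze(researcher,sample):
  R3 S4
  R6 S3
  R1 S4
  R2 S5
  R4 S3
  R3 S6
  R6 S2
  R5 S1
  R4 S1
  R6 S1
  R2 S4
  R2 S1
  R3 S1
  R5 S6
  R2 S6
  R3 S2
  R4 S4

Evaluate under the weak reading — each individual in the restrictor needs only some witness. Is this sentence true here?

"it" takes "a sample" as antecedent — a donkey pronoun bound across the clause boundary.
Weak reading: every researcher r with some collected-sample has at least one collected-sample s such that labelled(r,s) ∧ froze(r,s).
Per researcher: R1:✓  R2:✓  R3:✓  R5:✓  R6:✓
Every researcher in the restrictor has a witness.

True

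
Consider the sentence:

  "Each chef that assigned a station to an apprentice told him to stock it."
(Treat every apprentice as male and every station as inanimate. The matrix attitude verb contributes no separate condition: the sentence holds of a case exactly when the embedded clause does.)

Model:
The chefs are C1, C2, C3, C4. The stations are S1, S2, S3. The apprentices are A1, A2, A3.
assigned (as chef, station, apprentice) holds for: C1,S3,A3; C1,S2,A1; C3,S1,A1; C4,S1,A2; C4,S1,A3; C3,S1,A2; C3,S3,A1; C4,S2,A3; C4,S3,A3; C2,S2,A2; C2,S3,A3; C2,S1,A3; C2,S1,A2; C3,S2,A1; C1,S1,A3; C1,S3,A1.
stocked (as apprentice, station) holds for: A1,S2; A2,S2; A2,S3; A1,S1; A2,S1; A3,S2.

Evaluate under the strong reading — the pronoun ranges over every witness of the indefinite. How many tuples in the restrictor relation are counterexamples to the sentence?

8

"him" takes "an apprentice" as antecedent and "it" takes "a station"; both are donkey pronouns co-varying with the restrictor.
Strong reading: for every (c,s,a) with assigned(c,s,a), stocked(a,s).
Restrictor triples: (C1,S1,A3)→stocked(A3,S1) ✗  (C1,S2,A1)→stocked(A1,S2) ✓  (C1,S3,A1)→stocked(A1,S3) ✗  (C1,S3,A3)→stocked(A3,S3) ✗  (C2,S1,A2)→stocked(A2,S1) ✓  (C2,S1,A3)→stocked(A3,S1) ✗  (C2,S2,A2)→stocked(A2,S2) ✓  (C2,S3,A3)→stocked(A3,S3) ✗  (C3,S1,A1)→stocked(A1,S1) ✓  (C3,S1,A2)→stocked(A2,S1) ✓  (C3,S2,A1)→stocked(A1,S2) ✓  (C3,S3,A1)→stocked(A1,S3) ✗  (C4,S1,A2)→stocked(A2,S1) ✓  (C4,S1,A3)→stocked(A3,S1) ✗  (C4,S2,A3)→stocked(A3,S2) ✓  (C4,S3,A3)→stocked(A3,S3) ✗
Counterexamples (restrictor triples failing the scope): 8.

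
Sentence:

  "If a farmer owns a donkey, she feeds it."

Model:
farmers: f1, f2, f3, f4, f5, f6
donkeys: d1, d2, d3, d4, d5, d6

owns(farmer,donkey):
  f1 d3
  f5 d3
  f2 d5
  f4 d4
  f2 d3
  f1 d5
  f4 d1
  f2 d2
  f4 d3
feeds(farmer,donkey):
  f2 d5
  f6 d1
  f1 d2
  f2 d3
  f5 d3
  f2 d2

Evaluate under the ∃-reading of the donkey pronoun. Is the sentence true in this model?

False

"it" takes "a donkey" as antecedent — a donkey pronoun bound across the clause boundary.
Weak reading: every farmer f with some owns-donkey has at least one owns-donkey d such that feeds(f,d).
Per farmer: f1:✗  f2:✓  f4:✗  f5:✓
f1 has no witness among its owns-donkeys.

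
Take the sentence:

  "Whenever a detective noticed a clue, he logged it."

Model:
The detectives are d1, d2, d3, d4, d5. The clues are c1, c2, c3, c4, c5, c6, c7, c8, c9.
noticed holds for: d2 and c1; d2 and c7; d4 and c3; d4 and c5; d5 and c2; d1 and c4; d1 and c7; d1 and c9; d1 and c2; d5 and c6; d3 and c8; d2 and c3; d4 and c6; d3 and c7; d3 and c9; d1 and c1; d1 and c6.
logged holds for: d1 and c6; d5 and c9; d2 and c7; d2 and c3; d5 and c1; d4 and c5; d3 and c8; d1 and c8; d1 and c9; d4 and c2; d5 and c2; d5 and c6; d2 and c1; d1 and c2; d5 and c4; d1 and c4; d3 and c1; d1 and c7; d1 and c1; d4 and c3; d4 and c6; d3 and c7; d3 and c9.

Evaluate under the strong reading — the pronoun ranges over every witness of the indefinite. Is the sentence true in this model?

"it" takes "a clue" as antecedent — a donkey pronoun bound across the clause boundary.
Strong reading: for every (d,c) with noticed(d,c), logged(d,c).
Restrictor pairs: (d1,c1) ✓  (d1,c2) ✓  (d1,c4) ✓  (d1,c6) ✓  (d1,c7) ✓  (d1,c9) ✓  (d2,c1) ✓  (d2,c3) ✓  (d2,c7) ✓  (d3,c7) ✓  (d3,c8) ✓  (d3,c9) ✓  (d4,c3) ✓  (d4,c5) ✓  (d4,c6) ✓  (d5,c2) ✓  (d5,c6) ✓
Every restrictor pair satisfies the scope.

True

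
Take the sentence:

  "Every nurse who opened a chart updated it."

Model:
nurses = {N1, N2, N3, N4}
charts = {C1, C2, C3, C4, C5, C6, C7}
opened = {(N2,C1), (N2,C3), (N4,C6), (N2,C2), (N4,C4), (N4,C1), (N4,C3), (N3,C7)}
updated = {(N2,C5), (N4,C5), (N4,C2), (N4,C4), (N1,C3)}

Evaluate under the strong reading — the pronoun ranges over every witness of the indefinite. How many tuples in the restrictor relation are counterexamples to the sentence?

"it" takes "a chart" as antecedent — a donkey pronoun bound across the clause boundary.
Strong reading: for every (n,c) with opened(n,c), updated(n,c).
Restrictor pairs: (N2,C1) ✗  (N2,C2) ✗  (N2,C3) ✗  (N3,C7) ✗  (N4,C1) ✗  (N4,C3) ✗  (N4,C4) ✓  (N4,C6) ✗
Counterexamples (restrictor pairs failing the scope): 7.

7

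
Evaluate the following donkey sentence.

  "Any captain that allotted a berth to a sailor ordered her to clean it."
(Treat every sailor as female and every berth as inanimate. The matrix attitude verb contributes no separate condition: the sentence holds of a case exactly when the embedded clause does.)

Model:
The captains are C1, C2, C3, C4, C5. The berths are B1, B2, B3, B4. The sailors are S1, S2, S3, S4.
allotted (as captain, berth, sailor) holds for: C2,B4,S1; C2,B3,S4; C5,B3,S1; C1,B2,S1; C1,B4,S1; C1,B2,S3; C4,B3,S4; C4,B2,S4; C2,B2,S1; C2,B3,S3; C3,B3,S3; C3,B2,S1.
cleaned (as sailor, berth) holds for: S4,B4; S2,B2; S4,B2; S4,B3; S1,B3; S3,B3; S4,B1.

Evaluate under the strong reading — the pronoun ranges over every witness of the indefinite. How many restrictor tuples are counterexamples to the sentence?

"her" takes "a sailor" as antecedent and "it" takes "a berth"; both are donkey pronouns co-varying with the restrictor.
Strong reading: for every (c,b,s) with allotted(c,b,s), cleaned(s,b).
Restrictor triples: (C1,B2,S1)→cleaned(S1,B2) ✗  (C1,B2,S3)→cleaned(S3,B2) ✗  (C1,B4,S1)→cleaned(S1,B4) ✗  (C2,B2,S1)→cleaned(S1,B2) ✗  (C2,B3,S3)→cleaned(S3,B3) ✓  (C2,B3,S4)→cleaned(S4,B3) ✓  (C2,B4,S1)→cleaned(S1,B4) ✗  (C3,B2,S1)→cleaned(S1,B2) ✗  (C3,B3,S3)→cleaned(S3,B3) ✓  (C4,B2,S4)→cleaned(S4,B2) ✓  (C4,B3,S4)→cleaned(S4,B3) ✓  (C5,B3,S1)→cleaned(S1,B3) ✓
Counterexamples (restrictor triples failing the scope): 6.

6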